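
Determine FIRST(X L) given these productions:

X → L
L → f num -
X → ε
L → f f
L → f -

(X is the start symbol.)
{ 'f' }

FIRST sets of the non-terminals involved (from the grammar, by fixed-point iteration):
  FIRST(X) = { 'f', ε }
  FIRST(L) = { 'f' }

To compute FIRST(X L), process the symbols left to right:
Symbol X is a non-terminal. Add FIRST(X) \ {ε} = { 'f' }
X is nullable (ε ∈ FIRST(X)), continue to the next symbol.
Symbol L is a non-terminal. Add FIRST(L) \ {ε} = { 'f' }
L is not nullable (ε ∉ FIRST(L)), so stop here.
FIRST(X L) = { 'f' }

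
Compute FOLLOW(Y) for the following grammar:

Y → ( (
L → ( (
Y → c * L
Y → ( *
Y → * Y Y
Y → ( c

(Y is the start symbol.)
{ $, '(', '*', 'c' }

To compute FOLLOW(Y), find every occurrence of Y on a right-hand side N → α Y β: add FIRST(β) \ {ε}, and if β is empty or nullable also add FOLLOW(N). Iterate to a fixed point.

Y is the start symbol, so $ ∈ FOLLOW(Y).
In Y → * Y Y: Y is followed by Y, add FIRST(Y) \ {ε} = { '(', '*', 'c' }
In Y → * Y Y: Y is at the end; this adds FOLLOW(Y) to itself — nothing new

Taking the union: FOLLOW(Y) = { $, '(', '*', 'c' }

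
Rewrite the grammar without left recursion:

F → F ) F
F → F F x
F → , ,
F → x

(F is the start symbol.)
F → , , F'
F → x F'
F' → ) F F'
F' → F x F'
F' → ε

F is directly left-recursive. The standard transformation for
  A → A α₁ | ... | A α_m | β₁ | ... | β_n
is
  A  → β₁ A' | ... | β_n A'
  A' → α₁ A' | ... | α_m A' | ε

F → , , becomes F → , , F'
F → x becomes F → x F'
F → F ) F becomes F' → ) F F'
F → F F x becomes F' → F x F'
Add F' → ε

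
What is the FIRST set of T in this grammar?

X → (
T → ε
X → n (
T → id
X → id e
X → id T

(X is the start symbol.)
{ 'id', ε }

To compute FIRST(T), examine every production with T on the left-hand side, reading each right-hand side left to right until a non-nullable symbol is reached.

From T → ε:
  - ε-production, so ε ∈ FIRST(T)
From T → id:
  - id is a terminal: add 'id' and stop

Collecting: FIRST(T) = { 'id', ε }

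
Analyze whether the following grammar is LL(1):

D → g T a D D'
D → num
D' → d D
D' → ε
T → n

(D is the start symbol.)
No. Predict set conflict for D': { 'd' }

A grammar is LL(1) if for each non-terminal N with multiple productions, the predict sets of those productions are pairwise disjoint, where PREDICT(N → α) = (FIRST(α) \ {ε}) ∪ (FOLLOW(N) if α ⇒* ε).

Relevant sets:
  FOLLOW(D') = { $, 'd' }

For D:
  PREDICT(D → g T a D D') = { 'g' }
  PREDICT(D → num) = { 'num' }
For D':
  PREDICT(D' → d D) = { 'd' }
  PREDICT(D' → ε) = { $, 'd' }
T has a single production, so nothing to check there.

Conflict found: Predict set conflict for D': { 'd' }
The grammar is NOT LL(1).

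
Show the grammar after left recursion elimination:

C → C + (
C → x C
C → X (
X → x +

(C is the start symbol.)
C → x C C'
C → X ( C'
C' → + ( C'
C' → ε
X → x +

C is directly left-recursive. The standard transformation for
  A → A α₁ | ... | A α_m | β₁ | ... | β_n
is
  A  → β₁ A' | ... | β_n A'
  A' → α₁ A' | ... | α_m A' | ε

C → x C becomes C → x C C'
C → X ( becomes C → X ( C'
C → C + ( becomes C' → + ( C'
Add C' → ε

Productions for other non-terminals are unchanged:
  X → x +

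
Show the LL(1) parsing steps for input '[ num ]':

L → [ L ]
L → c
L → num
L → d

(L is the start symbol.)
LL(1) parsing maintains a stack (initially the start symbol over $) and the input. At each step: if the stack top is a terminal, match it against the current input token; if it is a non-terminal N, replace it with the RHS of M[N, lookahead] (the unique production whose predict set contains the lookahead).

Stack is shown with the top on the left.

Stack    Input      Action
--------------------------
L $      [ num ] $  output L → [ L ]
[ L ] $  [ num ] $  match '['
L ] $    num ] $    output L → num
num ] $  num ] $    match 'num'
] $      ] $        match ']'
$        $          accept

The string is accepted.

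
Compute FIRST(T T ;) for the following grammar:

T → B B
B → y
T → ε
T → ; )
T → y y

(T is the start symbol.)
FIRST sets of the non-terminals involved (from the grammar, by fixed-point iteration):
  FIRST(T) = { ';', 'y', ε }

To compute FIRST(T T ;), process the symbols left to right:
Symbol T is a non-terminal. Add FIRST(T) \ {ε} = { ';', 'y' }
T is nullable (ε ∈ FIRST(T)), continue to the next symbol.
Symbol T is a non-terminal. Add FIRST(T) \ {ε} = { ';', 'y' }
T is nullable (ε ∈ FIRST(T)), continue to the next symbol.
Symbol ; is a terminal. Add ';' and stop.
FIRST(T T ;) = { ';', 'y' }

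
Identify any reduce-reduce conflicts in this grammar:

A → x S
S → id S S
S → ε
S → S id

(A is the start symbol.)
Yes — I7: [S → .] vs [S → S id .]

A reduce-reduce conflict occurs when an LR(0) state has two complete items [A → α .] and [B → β .] — both call for a reduction, and with no lookahead the parser cannot choose between them.

Augment with A' → A and build the canonical LR(0) collection (I0 = CLOSURE({[A' → . A]}), then GOTO on every symbol after a dot until no new states appear). It has 9 states:
  I0: { [A → . x S], [A' → . A] }  — shift
  I1: { [A' → A .] }  — accept
  I2: { [A → x . S], [S → . S id], [S → . id S S], [S → .] }  — shift, reduce
  I3: { [A → x S .], [S → S . id] }  — shift, reduce
  I4: { [S → . S id], [S → . id S S], [S → .], [S → id . S S] }  — shift, reduce
  I5: { [S → . S id], [S → . id S S], [S → .], [S → S . id], [S → id S . S] }  — shift, reduce
  I6: { [S → S . id], [S → id S S .] }  — shift, reduce
  I7: { [S → . S id], [S → . id S S], [S → .], [S → S id .], [S → id . S S] }  — shift, 2 reduces
  I8: { [S → S id .] }  — reduce

I7 contains complete items [S → .], [S → S id .] — reduce-reduce conflict.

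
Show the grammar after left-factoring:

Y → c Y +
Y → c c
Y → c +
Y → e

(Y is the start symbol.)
Left-factoring transforms A → αβ₁ | αβ₂ into A → αA' and A' → β₁ | β₂
(α is the longest common prefix among the alternatives). Repeat until
no nonterminal has two alternatives with a common prefix.

Round 1: Y has alternatives sharing prefix 'c'. Introduce Y': Y → c Y'
  Add: Y' → Y +
  Add: Y' → c
  Add: Y' → +

No remaining common prefixes — done.

Resulting grammar:
Y → c Y'
Y' → Y +
Y' → c
Y' → +
Y → e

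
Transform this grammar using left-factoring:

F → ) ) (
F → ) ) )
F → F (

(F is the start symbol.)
F → ) ) F'
F' → (
F' → )
F → F (

Left-factoring transforms A → αβ₁ | αβ₂ into A → αA' and A' → β₁ | β₂
(α is the longest common prefix among the alternatives). Repeat until
no nonterminal has two alternatives with a common prefix.

Round 1: F has alternatives sharing prefix ') )'. Introduce F': F → ) ) F'
  Add: F' → (
  Add: F' → )

No remaining common prefixes — done.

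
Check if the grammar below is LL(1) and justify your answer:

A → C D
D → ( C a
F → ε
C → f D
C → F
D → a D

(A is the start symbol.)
Yes, the grammar is LL(1).

A grammar is LL(1) if for each non-terminal N with multiple productions, the predict sets of those productions are pairwise disjoint, where PREDICT(N → α) = (FIRST(α) \ {ε}) ∪ (FOLLOW(N) if α ⇒* ε).

Relevant sets:
  FIRST(F) = { ε }
  FOLLOW(C) = { '(', 'a' }

For D:
  PREDICT(D → '(' C a) = { '(' }
  PREDICT(D → a D) = { 'a' }
For C:
  PREDICT(C → f D) = { 'f' }
  PREDICT(C → F) = { '(', 'a' }
A, F have a single production, so nothing to check there.

All predict sets are disjoint. The grammar IS LL(1).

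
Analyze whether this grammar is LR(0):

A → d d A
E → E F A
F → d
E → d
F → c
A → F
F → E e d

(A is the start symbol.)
No. Shift-reduce conflict between [E → d .] and [A → d . d A]

Augment with A' → A and build the canonical LR(0) collection (I0 = CLOSURE({[A' → . A]}), then GOTO on every symbol after a dot until no new states appear). It has 13 states:
  I0: { [A → . F], [A → . d d A], [A' → . A], [E → . E F A], [E → . d], [F → . E e d], [F → . c], [F → . d] }  — shift
  I1: { [A' → A .] }  — accept
  I2: { [E → . E F A], [E → . d], [E → E . F A], [F → . E e d], [F → . c], [F → . d], [F → E . e d] }  — shift
  I3: { [A → F .] }  — reduce
  I4: { [F → c .] }  — reduce
  I5: { [A → d . d A], [E → d .], [F → d .] }  — shift, 2 reduces
  I6: { [A → . F], [A → . d d A], [A → d d . A], [E → . E F A], [E → . d], [F → . E e d], [F → . c], [F → . d] }  — shift
  I7: { [A → d d A .] }  — reduce
  I8: { [A → . F], [A → . d d A], [E → . E F A], [E → . d], [E → E F . A], [F → . E e d], [F → . c], [F → . d] }  — shift
  I9: { [E → d .], [F → d .] }  — 2 reduces
  I10: { [F → E e . d] }  — shift
  I11: { [F → E e d .] }  — reduce
  I12: { [E → E F A .] }  — reduce

Conflict in state I5:
  Shift-reduce conflict between [E → d .] and [A → d . d A]
So the grammar is NOT LR(0).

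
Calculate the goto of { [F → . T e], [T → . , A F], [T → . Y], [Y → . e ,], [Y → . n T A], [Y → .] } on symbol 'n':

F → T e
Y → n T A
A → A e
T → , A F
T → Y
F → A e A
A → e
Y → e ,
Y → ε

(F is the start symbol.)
GOTO(I, 'n') = CLOSURE({ [A → αX.β] : [A → α.Xβ] ∈ I, X = 'n' })

Items with dot before 'n', with the dot advanced:
  [Y → . n T A] → [Y → n . T A]
Closure of the advanced items:
  [Y → n . T A] has the dot before T: add [T → . , A F], [T → . Y]
  [T → . Y] has the dot before Y: add [Y → . n T A], [Y → . e ,], [Y → .]

GOTO = { [T → . , A F], [T → . Y], [Y → . e ,], [Y → . n T A], [Y → .], [Y → n . T A] }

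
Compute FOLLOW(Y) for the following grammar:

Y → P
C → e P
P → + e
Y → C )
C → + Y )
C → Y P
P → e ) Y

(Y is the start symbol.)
{ $, ')', '+', 'e' }

To compute FOLLOW(Y), find every occurrence of Y on a right-hand side N → α Y β: add FIRST(β) \ {ε}, and if β is empty or nullable also add FOLLOW(N). Iterate to a fixed point.

Y is the start symbol, so $ ∈ FOLLOW(Y).
In C → + Y ): Y is followed by ')', add FIRST(')') \ {ε} = { ')' }
In C → Y P: Y is followed by P, add FIRST(P) \ {ε} = { '+', 'e' }
In P → e ) Y: Y is at the end, add FOLLOW(P)

The FOLLOW sets referred to above (computed the same way, to a fixed point):
  FOLLOW(P) = { $, ')', '+', 'e' }

Taking the union: FOLLOW(Y) = { $, ')', '+', 'e' }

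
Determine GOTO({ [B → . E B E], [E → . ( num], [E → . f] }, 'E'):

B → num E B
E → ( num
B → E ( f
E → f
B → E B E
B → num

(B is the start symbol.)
GOTO(I, 'E') = CLOSURE({ [A → αX.β] : [A → α.Xβ] ∈ I, X = 'E' })

Items with dot before 'E', with the dot advanced:
  [B → . E B E] → [B → E . B E]
Closure of the advanced items:
  [B → E . B E] has the dot before B: add [B → . num E B], [B → . E ( f], [B → . E B E], [B → . num]
  [B → . E ( f] has the dot before E: add [E → . ( num], [E → . f]

GOTO = { [B → . E ( f], [B → . E B E], [B → . num E B], [B → . num], [B → E . B E], [E → . ( num], [E → . f] }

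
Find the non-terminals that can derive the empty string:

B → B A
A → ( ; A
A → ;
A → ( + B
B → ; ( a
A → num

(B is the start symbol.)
None

A non-terminal is nullable if it can derive ε (the empty string): either it has an ε-production, or it has a production whose right-hand side consists entirely of nullable non-terminals.

There are no ε-productions, so no non-terminal can derive ε.
No non-terminals are nullable.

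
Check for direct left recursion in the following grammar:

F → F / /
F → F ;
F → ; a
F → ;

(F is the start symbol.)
F → F / /: LEFT RECURSIVE (starts with F)
F → F ;: LEFT RECURSIVE (starts with F)
F → ; a: starts with ';'
F → ;: starts with ';'

The grammar has direct left recursion on: F.

Answer: Yes, F is left-recursive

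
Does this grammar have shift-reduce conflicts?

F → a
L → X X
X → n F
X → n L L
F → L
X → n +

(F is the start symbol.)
A shift-reduce conflict occurs when an LR(0) state has both:
  - a complete (reduce) item [A → α .] (dot at the end), and
  - a shift item [B → β . c γ] (dot before a terminal).

Augment with F' → F and build the canonical LR(0) collection (I0 = CLOSURE({[F' → . F]}), then GOTO on every symbol after a dot until no new states appear). It has 11 states:
  I0: { [F → . L], [F → . a], [F' → . F], [L → . X X], [X → . n +], [X → . n F], [X → . n L L] }  — shift
  I1: { [F' → F .] }  — accept
  I2: { [F → L .] }  — reduce
  I3: { [L → X . X], [X → . n +], [X → . n F], [X → . n L L] }  — shift
  I4: { [F → a .] }  — reduce
  I5: { [F → . L], [F → . a], [L → . X X], [X → . n +], [X → . n F], [X → . n L L], [X → n . +], [X → n . F], [X → n . L L] }  — shift
  I6: { [X → n + .] }  — reduce
  I7: { [X → n F .] }  — reduce
  I8: { [F → L .], [L → . X X], [X → . n +], [X → . n F], [X → . n L L], [X → n L . L] }  — shift, reduce
  I9: { [X → n L L .] }  — reduce
  I10: { [L → X X .] }  — reduce

I8 contains reduce item [F → L .] and shift items [X → . n +], [X → . n F], [X → . n L L] — shift-reduce conflict.

Answer: Yes — I8: [F → L .] vs [X → . n +]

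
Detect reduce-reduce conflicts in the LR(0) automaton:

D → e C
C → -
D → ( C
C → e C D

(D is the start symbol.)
No reduce-reduce conflicts

A reduce-reduce conflict occurs when an LR(0) state has two complete items [A → α .] and [B → β .] — both call for a reduction, and with no lookahead the parser cannot choose between them.

Augment with D' → D and build the canonical LR(0) collection (I0 = CLOSURE({[D' → . D]}), then GOTO on every symbol after a dot until no new states appear). It has 10 states:
  I0: { [D → . ( C], [D → . e C], [D' → . D] }  — shift
  I1: { [C → . -], [C → . e C D], [D → ( . C] }  — shift
  I2: { [D' → D .] }  — accept
  I3: { [C → . -], [C → . e C D], [D → e . C] }  — shift
  I4: { [C → - .] }  — reduce
  I5: { [D → e C .] }  — reduce
  I6: { [C → . -], [C → . e C D], [C → e . C D] }  — shift
  I7: { [C → e C . D], [D → . ( C], [D → . e C] }  — shift
  I8: { [C → e C D .] }  — reduce
  I9: { [D → ( C .] }  — reduce

No state contains more than one complete item.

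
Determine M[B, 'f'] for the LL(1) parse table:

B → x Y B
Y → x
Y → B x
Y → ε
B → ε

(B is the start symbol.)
Empty (error entry)

To find M[B, 'f'], we find productions for B where 'f' is in the predict set (PREDICT(N → α) = (FIRST(α) \ {ε}) ∪ (FOLLOW(N) if α ⇒* ε)).

Relevant sets:
  FOLLOW(B) = { $, 'x' }

B → x Y B: PREDICT = { 'x' }
B → ε: PREDICT = { $, 'x' }

M[B, 'f'] is empty (no production applies)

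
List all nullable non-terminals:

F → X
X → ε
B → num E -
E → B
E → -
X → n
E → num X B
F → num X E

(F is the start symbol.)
ε-productions: X → ε
So X is immediately nullable.
F → X: every symbol on the right is nullable, so F is nullable too.
No further non-terminal can be added: every production for the remaining non-terminals contains a terminal or a non-nullable non-terminal.
Nullable = { 'F', 'X' }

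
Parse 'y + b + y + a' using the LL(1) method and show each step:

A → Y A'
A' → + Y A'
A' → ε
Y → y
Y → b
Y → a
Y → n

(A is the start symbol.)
Stack is shown with the top on the left.

Stack     Input            Action
---------------------------------
A $       y + b + y + a $  output A → Y A'
Y A' $    y + b + y + a $  output Y → y
y A' $    y + b + y + a $  match 'y'
A' $      + b + y + a $    output A' → + Y A'
+ Y A' $  + b + y + a $    match '+'
Y A' $    b + y + a $      output Y → b
b A' $    b + y + a $      match 'b'
A' $      + y + a $        output A' → + Y A'
+ Y A' $  + y + a $        match '+'
Y A' $    y + a $          output Y → y
y A' $    y + a $          match 'y'
A' $      + a $            output A' → + Y A'
+ Y A' $  + a $            match '+'
Y A' $    a $              output Y → a
a A' $    a $              match 'a'
A' $      $                output A' → ε
$         $                accept

The string is accepted.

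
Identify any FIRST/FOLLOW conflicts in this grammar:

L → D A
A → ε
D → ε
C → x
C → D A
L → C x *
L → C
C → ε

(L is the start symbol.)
Nullable non-terminals: A, C, D, L.
FIRST sets used below: FIRST(D) = { ε }, FIRST(A) = { ε }, FIRST(C) = { 'x', ε }
A has a nullable alternative but only one production, so nothing to check.

C: nullable alternative(s) C → D A, C → ε; FOLLOW(C) = { $, 'x' }
  C → x: FIRST \ {ε} = { 'x' } — overlaps FOLLOW(C) on { 'x' }: CONFLICT
  C → D A: FIRST \ {ε} = { } — disjoint from FOLLOW(C)
  C → ε: FIRST \ {ε} = { } — disjoint from FOLLOW(C)
D has a nullable alternative but only one production, so nothing to check.

L: nullable alternative(s) L → D A, L → C; FOLLOW(L) = { $ }
  L → D A: FIRST \ {ε} = { } — disjoint from FOLLOW(L)
  L → C x *: FIRST \ {ε} = { 'x' } — disjoint from FOLLOW(L)
  L → C: FIRST \ {ε} = { 'x' } — disjoint from FOLLOW(L)

So the grammar has 1 FIRST/FOLLOW conflict (marked CONFLICT above).

Answer: Yes. C → x with FOLLOW(C) on { 'x' }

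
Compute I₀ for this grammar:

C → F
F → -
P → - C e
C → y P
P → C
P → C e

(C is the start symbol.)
First, augment the grammar with C' → C
I₀ = CLOSURE({ [C' → . C] }):
  [C' → . C] has the dot before C: add [C → . F], [C → . y P]
  [C → . F] has the dot before F: add [F → . -]
No further items can be added.

I₀ = { [C → . F], [C → . y P], [C' → . C], [F → . -] }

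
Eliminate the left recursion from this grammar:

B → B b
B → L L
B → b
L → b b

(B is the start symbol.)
B → L L B'
B → b B'
B' → b B'
B' → ε
L → b b

B is directly left-recursive. The standard transformation for
  A → A α₁ | ... | A α_m | β₁ | ... | β_n
is
  A  → β₁ A' | ... | β_n A'
  A' → α₁ A' | ... | α_m A' | ε

B → L L becomes B → L L B'
B → b becomes B → b B'
B → B b becomes B' → b B'
Add B' → ε

Productions for other non-terminals are unchanged:
  L → b b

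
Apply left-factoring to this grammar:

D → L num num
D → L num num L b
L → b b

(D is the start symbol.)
Left-factoring transforms A → αβ₁ | αβ₂ into A → αA' and A' → β₁ | β₂
(α is the longest common prefix among the alternatives). Repeat until
no nonterminal has two alternatives with a common prefix.

Round 1: D has alternatives sharing prefix 'L num num'. Introduce D': D → L num num D'
  Add: D' → ε
  Add: D' → L b

No remaining common prefixes — done.

Resulting grammar:
D → L num num D'
D' → ε
D' → L b
L → b b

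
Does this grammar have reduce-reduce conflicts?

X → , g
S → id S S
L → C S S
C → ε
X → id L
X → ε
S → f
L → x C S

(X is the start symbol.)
No reduce-reduce conflicts

A reduce-reduce conflict occurs when an LR(0) state has two complete items [A → α .] and [B → β .] — both call for a reduction, and with no lookahead the parser cannot choose between them.

Augment with X' → X and build the canonical LR(0) collection (I0 = CLOSURE({[X' → . X]}), then GOTO on every symbol after a dot until no new states appear). It has 16 states:
  I0: { [X → . , g], [X → . id L], [X → .], [X' → . X] }  — shift, reduce
  I1: { [X → , . g] }  — shift
  I2: { [X' → X .] }  — accept
  I3: { [C → .], [L → . C S S], [L → . x C S], [X → id . L] }  — shift, reduce
  I4: { [L → C . S S], [S → . f], [S → . id S S] }  — shift
  I5: { [X → id L .] }  — reduce
  I6: { [C → .], [L → x . C S] }  — reduce
  I7: { [L → x C . S], [S → . f], [S → . id S S] }  — shift
  I8: { [L → x C S .] }  — reduce
  I9: { [S → f .] }  — reduce
  I10: { [S → . f], [S → . id S S], [S → id . S S] }  — shift
  I11: { [S → . f], [S → . id S S], [S → id S . S] }  — shift
  I12: { [S → id S S .] }  — reduce
  I13: { [L → C S . S], [S → . f], [S → . id S S] }  — shift
  I14: { [L → C S S .] }  — reduce
  I15: { [X → , g .] }  — reduce

No state contains more than one complete item.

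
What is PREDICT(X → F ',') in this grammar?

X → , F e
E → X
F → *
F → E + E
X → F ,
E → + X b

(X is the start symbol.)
{ '*', '+', ',' }

PREDICT(X → F ',') = (FIRST(RHS) \ {ε}) ∪ (FOLLOW(X) if ε ∈ FIRST(RHS), i.e. RHS ⇒* ε)
FIRST(F) = { '*', '+', ',' }
FIRST(F ',') = { '*', '+', ',' }
ε ∉ FIRST(F ','), so FOLLOW(X) is not added.
PREDICT(X → F ',') = { '*', '+', ',' }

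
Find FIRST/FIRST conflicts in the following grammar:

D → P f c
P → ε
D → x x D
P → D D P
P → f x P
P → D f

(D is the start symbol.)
A FIRST/FIRST conflict occurs when two productions N → α and N → β for the same non-terminal have FIRST(α) ∩ FIRST(β) ≠ ∅ (with ε ∈ FIRST of a nullable right-hand side, so two nullable alternatives also conflict).

FIRST sets of the non-terminals at (or reachable through a nullable prefix from) the front of some alternative:
  FIRST(P) = { 'f', 'x', ε }
  FIRST(D) = { 'f', 'x' }

Productions for D:
  D → P f c: FIRST = { 'f', 'x' }
  D → x x D: FIRST = { 'x' }
Productions for P:
  P → ε: FIRST = { ε }
  P → D D P: FIRST = { 'f', 'x' }
  P → f x P: FIRST = { 'f' }
  P → D f: FIRST = { 'f', 'x' }

Conflict for D: D → P f c and D → x x D
  Overlap: { 'x' }
Conflict for P: P → D D P and P → f x P
  Overlap: { 'f' }
Conflict for P: P → D D P and P → D f
  Overlap: { 'f', 'x' }
Conflict for P: P → f x P and P → D f
  Overlap: { 'f' }

Answer: Yes. D → P f c / D → x x D on { 'x' }; P → D D P / P → f x P on { 'f' }; P → D D P / P → D f on { 'f', 'x' }; P → f x P / P → D f on { 'f' }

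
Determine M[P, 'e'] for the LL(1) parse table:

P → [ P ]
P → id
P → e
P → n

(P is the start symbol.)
To find M[P, 'e'], we find productions for P where 'e' is in the predict set (PREDICT(N → α) = (FIRST(α) \ {ε}) ∪ (FOLLOW(N) if α ⇒* ε)).

P → [ P ]: PREDICT = { '[' }
P → id: PREDICT = { 'id' }
P → e: PREDICT = { 'e' }
  'e' is in predict set, so this production goes in M[P, 'e']
P → n: PREDICT = { 'n' }

M[P, 'e'] = P → e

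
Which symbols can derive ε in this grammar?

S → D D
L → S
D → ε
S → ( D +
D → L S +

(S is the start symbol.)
ε-productions: D → ε
So D is immediately nullable.
S → D D: every symbol on the right is nullable, so S is nullable too.
L → S: every symbol on the right is nullable, so L is nullable too.
Every non-terminal is now nullable.
Nullable = { 'D', 'L', 'S' }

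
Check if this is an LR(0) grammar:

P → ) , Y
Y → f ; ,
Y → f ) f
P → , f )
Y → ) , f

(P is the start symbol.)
Yes, the grammar is LR(0)

Augment with P' → P and build the canonical LR(0) collection (I0 = CLOSURE({[P' → . P]}), then GOTO on every symbol after a dot until no new states appear). It has 16 states:
  I0: { [P → . ) , Y], [P → . , f )], [P' → . P] }  — shift
  I1: { [P → ) . , Y] }  — shift
  I2: { [P → , . f )] }  — shift
  I3: { [P' → P .] }  — accept
  I4: { [P → , f . )] }  — shift
  I5: { [P → , f ) .] }  — reduce
  I6: { [P → ) , . Y], [Y → . ) , f], [Y → . f ) f], [Y → . f ; ,] }  — shift
  I7: { [Y → ) . , f] }  — shift
  I8: { [P → ) , Y .] }  — reduce
  I9: { [Y → f . ) f], [Y → f . ; ,] }  — shift
  I10: { [Y → f ) . f] }  — shift
  I11: { [Y → f ; . ,] }  — shift
  I12: { [Y → f ; , .] }  — reduce
  I13: { [Y → f ) f .] }  — reduce
  I14: { [Y → ) , . f] }  — shift
  I15: { [Y → ) , f .] }  — reduce

Every state is either a pure shift/goto state or contains exactly one complete item and nothing to shift — no conflicts. The grammar is LR(0).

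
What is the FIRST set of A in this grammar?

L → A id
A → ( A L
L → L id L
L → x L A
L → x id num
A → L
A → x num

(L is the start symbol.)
To compute FIRST(A), examine every production with A on the left-hand side, reading each right-hand side left to right until a non-nullable symbol is reached.

FIRST sets of the other non-terminals involved (by the same procedure, iterated to a fixed point):
  FIRST(L) = { '(', 'x' }

From A → ( A L:
  - '(' is a terminal: add '(' and stop
From A → L:
  - L is a non-terminal: add FIRST(L) \ {ε} = { '(', 'x' }
    L is not nullable, so stop
From A → x num:
  - x is a terminal: add 'x' and stop

Collecting: FIRST(A) = { '(', 'x' }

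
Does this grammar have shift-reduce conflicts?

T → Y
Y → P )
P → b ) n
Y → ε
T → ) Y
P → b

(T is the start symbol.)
A shift-reduce conflict occurs when an LR(0) state has both:
  - a complete (reduce) item [A → α .] (dot at the end), and
  - a shift item [B → β . c γ] (dot before a terminal).

Augment with T' → T and build the canonical LR(0) collection (I0 = CLOSURE({[T' → . T]}), then GOTO on every symbol after a dot until no new states appear). It has 10 states:
  I0: { [P → . b ) n], [P → . b], [T → . ) Y], [T → . Y], [T' → . T], [Y → . P )], [Y → .] }  — shift, reduce
  I1: { [P → . b ) n], [P → . b], [T → ) . Y], [Y → . P )], [Y → .] }  — shift, reduce
  I2: { [Y → P . )] }  — shift
  I3: { [T' → T .] }  — accept
  I4: { [T → Y .] }  — reduce
  I5: { [P → b . ) n], [P → b .] }  — shift, reduce
  I6: { [P → b ) . n] }  — shift
  I7: { [P → b ) n .] }  — reduce
  I8: { [Y → P ) .] }  — reduce
  I9: { [T → ) Y .] }  — reduce

I0 contains reduce item [Y → .] and shift items [P → . b], [P → . b ) n], [T → . ) Y] — shift-reduce conflict.
I1 contains reduce item [Y → .] and shift items [P → . b], [P → . b ) n] — shift-reduce conflict.
I5 contains reduce item [P → b .] and shift item [P → b . ) n] — shift-reduce conflict.

Answer: Yes — I0: [Y → .] vs [P → . b]; I1: [Y → .] vs [P → . b]; I5: [P → b .] vs [P → b . ) n]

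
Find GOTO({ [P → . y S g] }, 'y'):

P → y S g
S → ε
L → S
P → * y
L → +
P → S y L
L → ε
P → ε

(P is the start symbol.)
{ [P → y . S g], [S → .] }

GOTO(I, 'y') = CLOSURE({ [A → αX.β] : [A → α.Xβ] ∈ I, X = 'y' })

Items with dot before 'y', with the dot advanced:
  [P → . y S g] → [P → y . S g]
Closure of the advanced items:
  [P → y . S g] has the dot before S: add [S → .]

GOTO = { [P → y . S g], [S → .] }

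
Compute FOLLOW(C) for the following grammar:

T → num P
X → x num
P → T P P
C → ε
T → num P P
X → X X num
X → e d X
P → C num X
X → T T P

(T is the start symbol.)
{ 'num' }

To compute FOLLOW(C), find every occurrence of C on a right-hand side N → α C β: add FIRST(β) \ {ε}, and if β is empty or nullable also add FOLLOW(N). Iterate to a fixed point.

In P → C num X: C is followed by num X, add FIRST(num X) \ {ε} = { 'num' }

Taking the union: FOLLOW(C) = { 'num' }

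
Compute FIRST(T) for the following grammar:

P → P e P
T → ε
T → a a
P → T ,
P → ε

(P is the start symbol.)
To compute FIRST(T), examine every production with T on the left-hand side, reading each right-hand side left to right until a non-nullable symbol is reached.

From T → ε:
  - ε-production, so ε ∈ FIRST(T)
From T → a a:
  - a is a terminal: add 'a' and stop

Collecting: FIRST(T) = { 'a', ε }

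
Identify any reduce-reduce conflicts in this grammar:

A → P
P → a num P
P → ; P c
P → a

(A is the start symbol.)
No reduce-reduce conflicts

A reduce-reduce conflict occurs when an LR(0) state has two complete items [A → α .] and [B → β .] — both call for a reduction, and with no lookahead the parser cannot choose between them.

Augment with A' → A and build the canonical LR(0) collection (I0 = CLOSURE({[A' → . A]}), then GOTO on every symbol after a dot until no new states appear). It has 9 states:
  I0: { [A → . P], [A' → . A], [P → . ; P c], [P → . a num P], [P → . a] }  — shift
  I1: { [P → . ; P c], [P → . a num P], [P → . a], [P → ; . P c] }  — shift
  I2: { [A' → A .] }  — accept
  I3: { [A → P .] }  — reduce
  I4: { [P → a . num P], [P → a .] }  — shift, reduce
  I5: { [P → . ; P c], [P → . a num P], [P → . a], [P → a num . P] }  — shift
  I6: { [P → a num P .] }  — reduce
  I7: { [P → ; P . c] }  — shift
  I8: { [P → ; P c .] }  — reduce

No state contains more than one complete item.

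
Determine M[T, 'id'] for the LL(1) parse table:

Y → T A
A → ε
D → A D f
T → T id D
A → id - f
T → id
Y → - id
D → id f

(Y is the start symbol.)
To find M[T, 'id'], we find productions for T where 'id' is in the predict set (PREDICT(N → α) = (FIRST(α) \ {ε}) ∪ (FOLLOW(N) if α ⇒* ε)).

Relevant sets:
  FIRST(T) = { 'id' }

T → T id D: PREDICT = { 'id' }
  'id' is in predict set, so this production goes in M[T, 'id']
T → id: PREDICT = { 'id' }
  'id' is in predict set, so this production goes in M[T, 'id']

M[T, 'id'] = T → T id D, T → id  (a multiply-defined cell — the grammar is not LL(1))

Answer: T → T id D, T → id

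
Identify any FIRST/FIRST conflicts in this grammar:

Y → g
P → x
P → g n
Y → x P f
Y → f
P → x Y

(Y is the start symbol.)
Productions for Y:
  Y → g: FIRST = { 'g' }
  Y → x P f: FIRST = { 'x' }
  Y → f: FIRST = { 'f' }
Productions for P:
  P → x: FIRST = { 'x' }
  P → g n: FIRST = { 'g' }
  P → x Y: FIRST = { 'x' }

Conflict for P: P → x and P → x Y
  Overlap: { 'x' }

Answer: Yes. P → x / P → x Y on { 'x' }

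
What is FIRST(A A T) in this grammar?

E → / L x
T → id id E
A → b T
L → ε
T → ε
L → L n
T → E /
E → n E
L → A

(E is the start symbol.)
{ 'b' }

FIRST sets of the non-terminals involved (from the grammar, by fixed-point iteration):
  FIRST(A) = { 'b' }

To compute FIRST(A A T), process the symbols left to right:
Symbol A is a non-terminal. Add FIRST(A) \ {ε} = { 'b' }
A is not nullable (ε ∉ FIRST(A)), so stop here.
FIRST(A A T) = { 'b' }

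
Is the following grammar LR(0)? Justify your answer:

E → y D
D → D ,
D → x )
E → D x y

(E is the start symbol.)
A grammar is LR(0) if no state in the canonical LR(0) collection has:
  - both a shift item (dot before a terminal) and a complete item (shift-reduce conflict), or
  - two or more complete items (reduce-reduce conflict; the accept item [E' → E .] counts as a complete item here).

Augment with E' → E and build the canonical LR(0) collection (I0 = CLOSURE({[E' → . E]}), then GOTO on every symbol after a dot until no new states appear). It has 10 states:
  I0: { [D → . D ,], [D → . x )], [E → . D x y], [E → . y D], [E' → . E] }  — shift
  I1: { [D → D . ,], [E → D . x y] }  — shift
  I2: { [E' → E .] }  — accept
  I3: { [D → x . )] }  — shift
  I4: { [D → . D ,], [D → . x )], [E → y . D] }  — shift
  I5: { [D → D . ,], [E → y D .] }  — shift, reduce
  I6: { [D → D , .] }  — reduce
  I7: { [D → x ) .] }  — reduce
  I8: { [E → D x . y] }  — shift
  I9: { [E → D x y .] }  — reduce

Conflict in state I5:
  Shift-reduce conflict between [E → y D .] and [D → D . ,]
So the grammar is NOT LR(0).

Answer: No. Shift-reduce conflict between [E → y D .] and [D → D . ,]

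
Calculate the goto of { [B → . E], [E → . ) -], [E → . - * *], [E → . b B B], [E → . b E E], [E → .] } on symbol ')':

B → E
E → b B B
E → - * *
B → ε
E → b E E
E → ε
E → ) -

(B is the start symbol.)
GOTO(I, ')') = CLOSURE({ [A → αX.β] : [A → α.Xβ] ∈ I, X = ')' })

Items with dot before ')', with the dot advanced:
  [E → . ) -] → [E → ) . -]
Closure adds nothing (no advanced item has the dot before a non-terminal).

GOTO = { [E → ) . -] }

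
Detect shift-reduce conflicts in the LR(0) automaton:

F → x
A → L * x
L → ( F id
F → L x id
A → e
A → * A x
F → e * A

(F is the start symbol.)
No shift-reduce conflicts

A shift-reduce conflict occurs when an LR(0) state has both:
  - a complete (reduce) item [A → α .] (dot at the end), and
  - a shift item [B → β . c γ] (dot before a terminal).

Augment with F' → F and build the canonical LR(0) collection (I0 = CLOSURE({[F' → . F]}), then GOTO on every symbol after a dot until no new states appear). It has 19 states:
  I0: { [F → . L x id], [F → . e * A], [F → . x], [F' → . F], [L → . ( F id] }  — shift
  I1: { [F → . L x id], [F → . e * A], [F → . x], [L → ( . F id], [L → . ( F id] }  — shift
  I2: { [F' → F .] }  — accept
  I3: { [F → L . x id] }  — shift
  I4: { [F → e . * A] }  — shift
  I5: { [F → x .] }  — reduce
  I6: { [A → . * A x], [A → . L * x], [A → . e], [F → e * . A], [L → . ( F id] }  — shift
  I7: { [A → * . A x], [A → . * A x], [A → . L * x], [A → . e], [L → . ( F id] }  — shift
  I8: { [F → e * A .] }  — reduce
  I9: { [A → L . * x] }  — shift
  I10: { [A → e .] }  — reduce
  I11: { [A → L * . x] }  — shift
  I12: { [A → L * x .] }  — reduce
  I13: { [A → * A . x] }  — shift
  I14: { [A → * A x .] }  — reduce
  I15: { [F → L x . id] }  — shift
  I16: { [F → L x id .] }  — reduce
  I17: { [L → ( F . id] }  — shift
  I18: { [L → ( F id .] }  — reduce

No state contains both a complete item and a shift item.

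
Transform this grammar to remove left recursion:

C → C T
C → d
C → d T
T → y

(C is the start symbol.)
C → d C'
C → d T C'
C' → T C'
C' → ε
T → y

C is directly left-recursive. The standard transformation for
  A → A α₁ | ... | A α_m | β₁ | ... | β_n
is
  A  → β₁ A' | ... | β_n A'
  A' → α₁ A' | ... | α_m A' | ε

C → d becomes C → d C'
C → d T becomes C → d T C'
C → C T becomes C' → T C'
Add C' → ε

Productions for other non-terminals are unchanged:
  T → y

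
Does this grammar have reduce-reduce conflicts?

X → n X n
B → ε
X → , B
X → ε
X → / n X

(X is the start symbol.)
A reduce-reduce conflict occurs when an LR(0) state has two complete items [A → α .] and [B → β .] — both call for a reduction, and with no lookahead the parser cannot choose between them.

Augment with X' → X and build the canonical LR(0) collection (I0 = CLOSURE({[X' → . X]}), then GOTO on every symbol after a dot until no new states appear). It has 10 states:
  I0: { [X → . , B], [X → . / n X], [X → . n X n], [X → .], [X' → . X] }  — shift, reduce
  I1: { [B → .], [X → , . B] }  — reduce
  I2: { [X → / . n X] }  — shift
  I3: { [X' → X .] }  — accept
  I4: { [X → . , B], [X → . / n X], [X → . n X n], [X → .], [X → n . X n] }  — shift, reduce
  I5: { [X → n X . n] }  — shift
  I6: { [X → n X n .] }  — reduce
  I7: { [X → . , B], [X → . / n X], [X → . n X n], [X → .], [X → / n . X] }  — shift, reduce
  I8: { [X → / n X .] }  — reduce
  I9: { [X → , B .] }  — reduce

No state contains more than one complete item.

Answer: No reduce-reduce conflicts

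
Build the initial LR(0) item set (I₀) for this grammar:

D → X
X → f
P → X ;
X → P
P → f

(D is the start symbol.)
First, augment the grammar with D' → D
I₀ = CLOSURE({ [D' → . D] }):
  [D' → . D] has the dot before D: add [D → . X]
  [D → . X] has the dot before X: add [X → . f], [X → . P]
  [X → . P] has the dot before P: add [P → . X ;], [P → . f]
No further items can be added.

I₀ = { [D → . X], [D' → . D], [P → . X ;], [P → . f], [X → . P], [X → . f] }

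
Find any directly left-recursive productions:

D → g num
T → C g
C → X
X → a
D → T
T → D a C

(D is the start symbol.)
D → g num: starts with g
T → C g: starts with C
C → X: starts with X
X → a: starts with a
D → T: starts with T
T → D a C: starts with D

No direct left recursion found.

Answer: No direct left recursion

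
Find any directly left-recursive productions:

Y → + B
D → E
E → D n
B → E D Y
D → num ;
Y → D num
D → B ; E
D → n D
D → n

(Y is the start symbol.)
No direct left recursion

Direct left recursion occurs when N → N α for some non-terminal N (the right-hand side begins with the left-hand side itself).

Y → + B: starts with '+'
D → E: starts with E
E → D n: starts with D
B → E D Y: starts with E
D → num ;: starts with num
Y → D num: starts with D
D → B ; E: starts with B
D → n D: starts with n
D → n: starts with n

No direct left recursion found.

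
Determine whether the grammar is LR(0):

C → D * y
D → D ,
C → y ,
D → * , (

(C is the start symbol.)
A grammar is LR(0) if no state in the canonical LR(0) collection has:
  - both a shift item (dot before a terminal) and a complete item (shift-reduce conflict), or
  - two or more complete items (reduce-reduce conflict; the accept item [C' → C .] counts as a complete item here).

Augment with C' → C and build the canonical LR(0) collection (I0 = CLOSURE({[C' → . C]}), then GOTO on every symbol after a dot until no new states appear). It has 11 states:
  I0: { [C → . D * y], [C → . y ,], [C' → . C], [D → . * , (], [D → . D ,] }  — shift
  I1: { [D → * . , (] }  — shift
  I2: { [C' → C .] }  — accept
  I3: { [C → D . * y], [D → D . ,] }  — shift
  I4: { [C → y . ,] }  — shift
  I5: { [C → y , .] }  — reduce
  I6: { [C → D * . y] }  — shift
  I7: { [D → D , .] }  — reduce
  I8: { [C → D * y .] }  — reduce
  I9: { [D → * , . (] }  — shift
  I10: { [D → * , ( .] }  — reduce

Every state is either a pure shift/goto state or contains exactly one complete item and nothing to shift — no conflicts. The grammar is LR(0).

Answer: Yes, the grammar is LR(0)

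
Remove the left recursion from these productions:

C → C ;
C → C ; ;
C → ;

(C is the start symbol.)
C is directly left-recursive. The standard transformation for
  A → A α₁ | ... | A α_m | β₁ | ... | β_n
is
  A  → β₁ A' | ... | β_n A'
  A' → α₁ A' | ... | α_m A' | ε

C → ; becomes C → ; C'
C → C ; becomes C' → ; C'
C → C ; ; becomes C' → ; ; C'
Add C' → ε

Resulting grammar:
C → ; C'
C' → ; C'
C' → ; ; C'
C' → ε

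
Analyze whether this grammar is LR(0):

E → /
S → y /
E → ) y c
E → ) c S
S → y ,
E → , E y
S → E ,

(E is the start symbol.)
Yes, the grammar is LR(0)

Augment with E' → E and build the canonical LR(0) collection (I0 = CLOSURE({[E' → . E]}), then GOTO on every symbol after a dot until no new states appear). It has 16 states:
  I0: { [E → . ) c S], [E → . ) y c], [E → . , E y], [E → . /], [E' → . E] }  — shift
  I1: { [E → ) . c S], [E → ) . y c] }  — shift
  I2: { [E → , . E y], [E → . ) c S], [E → . ) y c], [E → . , E y], [E → . /] }  — shift
  I3: { [E → / .] }  — reduce
  I4: { [E' → E .] }  — accept
  I5: { [E → , E . y] }  — shift
  I6: { [E → , E y .] }  — reduce
  I7: { [E → ) c . S], [E → . ) c S], [E → . ) y c], [E → . , E y], [E → . /], [S → . E ,], [S → . y ,], [S → . y /] }  — shift
  I8: { [E → ) y . c] }  — shift
  I9: { [E → ) y c .] }  — reduce
  I10: { [S → E . ,] }  — shift
  I11: { [E → ) c S .] }  — reduce
  I12: { [S → y . ,], [S → y . /] }  — shift
  I13: { [S → y , .] }  — reduce
  I14: { [S → y / .] }  — reduce
  I15: { [S → E , .] }  — reduce

Every state is either a pure shift/goto state or contains exactly one complete item and nothing to shift — no conflicts. The grammar is LR(0).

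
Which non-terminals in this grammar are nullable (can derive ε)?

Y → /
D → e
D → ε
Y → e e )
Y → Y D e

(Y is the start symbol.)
ε-productions: D → ε
So D is immediately nullable.
No further non-terminal can be added: every production for the remaining non-terminals contains a terminal or a non-nullable non-terminal.
Nullable = { 'D' }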